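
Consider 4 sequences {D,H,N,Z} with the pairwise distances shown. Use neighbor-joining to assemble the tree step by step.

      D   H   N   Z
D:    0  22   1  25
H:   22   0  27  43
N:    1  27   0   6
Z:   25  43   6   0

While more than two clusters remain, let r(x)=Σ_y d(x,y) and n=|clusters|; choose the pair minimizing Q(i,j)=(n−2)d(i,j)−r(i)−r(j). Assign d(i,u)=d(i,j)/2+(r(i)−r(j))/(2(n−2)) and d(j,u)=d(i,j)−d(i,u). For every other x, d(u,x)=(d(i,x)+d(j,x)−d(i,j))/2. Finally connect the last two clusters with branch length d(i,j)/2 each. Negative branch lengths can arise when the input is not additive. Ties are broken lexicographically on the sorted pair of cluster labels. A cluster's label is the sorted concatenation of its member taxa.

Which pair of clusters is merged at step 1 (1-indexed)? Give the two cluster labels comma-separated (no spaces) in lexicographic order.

iteration 1: select D,H (d=22, Q=-96); attach at lengths (0, 22); label the merged cluster DH
  updated: d(DH,N)=3, d(DH,Z)=23
iteration 2: select DH,N (d=3, Q=-32); attach at lengths (10, -7); label the merged cluster DHN
  updated: d(DHN,Z)=13
iteration 3: select DHN,Z (d=13); attach at lengths (13/2, 13/2); label the merged cluster DHNZ
final tree: (((D:0,H:22):10,N:-7):13/2,Z:13/2)
total length: 38

D,H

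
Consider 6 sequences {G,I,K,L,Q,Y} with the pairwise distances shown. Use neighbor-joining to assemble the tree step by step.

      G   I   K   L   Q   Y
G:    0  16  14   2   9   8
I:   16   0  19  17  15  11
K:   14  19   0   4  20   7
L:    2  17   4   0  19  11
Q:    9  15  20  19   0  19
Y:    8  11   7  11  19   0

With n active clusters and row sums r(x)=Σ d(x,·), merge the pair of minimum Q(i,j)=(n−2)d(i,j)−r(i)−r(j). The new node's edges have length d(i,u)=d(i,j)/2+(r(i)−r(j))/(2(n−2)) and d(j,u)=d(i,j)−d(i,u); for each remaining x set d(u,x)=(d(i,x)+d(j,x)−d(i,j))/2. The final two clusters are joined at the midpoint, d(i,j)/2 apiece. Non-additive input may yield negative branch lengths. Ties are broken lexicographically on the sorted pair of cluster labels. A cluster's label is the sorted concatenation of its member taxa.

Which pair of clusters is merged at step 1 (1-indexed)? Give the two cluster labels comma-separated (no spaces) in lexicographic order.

K,L

iteration 1: select K,L (d=4, Q=-101); attach at lengths (27/8, 5/8); label the merged cluster KL
  updated: d(G,KL)=6, d(I,KL)=16, d(KL,Q)=35/2, d(KL,Y)=7
iteration 2: select I,Q (d=15, Q=-147/2); attach at lengths (85/12, 95/12); label the merged cluster IQ
  updated: d(G,IQ)=5, d(IQ,KL)=37/4, d(IQ,Y)=15/2
iteration 3: select G,IQ (d=5, Q=-123/4); attach at lengths (29/16, 51/16); label the merged cluster GIQ
  updated: d(GIQ,KL)=41/8, d(GIQ,Y)=21/4
iteration 4: select GIQ,KL (d=41/8, Q=-139/8); attach at lengths (27/16, 55/16); label the merged cluster GIKLQ
  updated: d(GIKLQ,Y)=57/16
iteration 5: select GIKLQ,Y (d=57/16); attach at lengths (57/32, 57/32); label the merged cluster GIKLQY
final tree: (((G:29/16,(I:85/12,Q:95/12):51/16):27/16,(K:27/8,L:5/8):55/16):57/32,Y:57/32)
total length: 523/16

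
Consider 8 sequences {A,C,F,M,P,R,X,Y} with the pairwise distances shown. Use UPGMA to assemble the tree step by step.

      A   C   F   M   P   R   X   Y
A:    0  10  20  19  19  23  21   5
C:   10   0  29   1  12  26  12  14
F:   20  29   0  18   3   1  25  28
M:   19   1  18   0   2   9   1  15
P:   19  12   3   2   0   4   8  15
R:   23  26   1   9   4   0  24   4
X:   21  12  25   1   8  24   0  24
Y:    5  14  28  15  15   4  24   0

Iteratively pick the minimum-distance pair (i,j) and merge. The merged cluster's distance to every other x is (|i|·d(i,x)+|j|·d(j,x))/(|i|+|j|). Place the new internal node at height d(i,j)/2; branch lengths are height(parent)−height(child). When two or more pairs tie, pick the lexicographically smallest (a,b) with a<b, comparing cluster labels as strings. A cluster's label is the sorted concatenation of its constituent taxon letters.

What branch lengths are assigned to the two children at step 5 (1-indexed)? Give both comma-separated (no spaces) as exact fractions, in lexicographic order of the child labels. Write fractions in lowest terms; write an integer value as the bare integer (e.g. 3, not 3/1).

step 1: merge (C,M) at d=1; branch lengths C→1/2, M→1/2; new cluster CM
  updated: d(A,CM)=29/2, d(CM,F)=47/2, d(CM,P)=7, d(CM,R)=35/2, d(CM,X)=13/2, d(CM,Y)=29/2
step 2: merge (F,R) at d=1; branch lengths F→1/2, R→1/2; new cluster FR
  updated: d(A,FR)=43/2, d(CM,FR)=41/2, d(FR,P)=7/2, d(FR,X)=49/2, d(FR,Y)=16
step 3: merge (FR,P) at d=7/2; branch lengths FR→5/4, P→7/4; new cluster FPR
  updated: d(A,FPR)=62/3, d(CM,FPR)=16, d(FPR,X)=19, d(FPR,Y)=47/3
step 4: merge (A,Y) at d=5; branch lengths A→5/2, Y→5/2; new cluster AY
  updated: d(AY,CM)=29/2, d(AY,FPR)=109/6, d(AY,X)=45/2
step 5: merge (CM,X) at d=13/2; branch lengths CM→11/4, X→13/4; new cluster CMX
  updated: d(AY,CMX)=103/6, d(CMX,FPR)=17
step 6: merge (CMX,FPR) at d=17; branch lengths CMX→21/4, FPR→27/4; new cluster CFMPRX
  updated: d(AY,CFMPRX)=53/3
step 7: merge (AY,CFMPRX) at d=53/3; branch lengths AY→19/3, CFMPRX→1/3; new cluster ACFMPRXY
final tree: ((A:5/2,Y:5/2):19/3,(((C:1/2,M:1/2):11/4,X:13/4):21/4,((F:1/2,R:1/2):5/4,P:7/4):27/4):1/3)
total length: 104/3

11/4,13/4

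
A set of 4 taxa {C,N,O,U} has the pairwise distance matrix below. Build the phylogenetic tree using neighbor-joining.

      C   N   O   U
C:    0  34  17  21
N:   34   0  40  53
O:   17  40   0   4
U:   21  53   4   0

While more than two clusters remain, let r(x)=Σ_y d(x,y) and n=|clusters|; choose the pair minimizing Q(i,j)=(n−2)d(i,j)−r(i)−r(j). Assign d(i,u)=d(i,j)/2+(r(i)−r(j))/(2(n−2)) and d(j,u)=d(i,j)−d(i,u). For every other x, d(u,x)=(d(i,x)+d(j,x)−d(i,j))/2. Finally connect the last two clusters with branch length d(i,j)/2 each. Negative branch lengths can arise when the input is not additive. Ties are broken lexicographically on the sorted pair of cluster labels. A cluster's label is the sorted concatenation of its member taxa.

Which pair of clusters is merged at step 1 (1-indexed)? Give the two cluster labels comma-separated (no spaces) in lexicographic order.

step 1: merge (C,N) at d=34, Q=-131; branch lengths C→13/4, N→123/4; new cluster CN
  updated: d(CN,O)=23/2, d(CN,U)=20
step 2: merge (CN,O) at d=23/2, Q=-71/2; branch lengths CN→55/4, O→-9/4; new cluster CNO
  updated: d(CNO,U)=25/4
step 3: merge (CNO,U) at d=25/4; branch lengths CNO→25/8, U→25/8; new cluster CNOU
final tree: (((C:13/4,N:123/4):55/4,O:-9/4):25/8,U:25/8)
total length: 207/4

C,N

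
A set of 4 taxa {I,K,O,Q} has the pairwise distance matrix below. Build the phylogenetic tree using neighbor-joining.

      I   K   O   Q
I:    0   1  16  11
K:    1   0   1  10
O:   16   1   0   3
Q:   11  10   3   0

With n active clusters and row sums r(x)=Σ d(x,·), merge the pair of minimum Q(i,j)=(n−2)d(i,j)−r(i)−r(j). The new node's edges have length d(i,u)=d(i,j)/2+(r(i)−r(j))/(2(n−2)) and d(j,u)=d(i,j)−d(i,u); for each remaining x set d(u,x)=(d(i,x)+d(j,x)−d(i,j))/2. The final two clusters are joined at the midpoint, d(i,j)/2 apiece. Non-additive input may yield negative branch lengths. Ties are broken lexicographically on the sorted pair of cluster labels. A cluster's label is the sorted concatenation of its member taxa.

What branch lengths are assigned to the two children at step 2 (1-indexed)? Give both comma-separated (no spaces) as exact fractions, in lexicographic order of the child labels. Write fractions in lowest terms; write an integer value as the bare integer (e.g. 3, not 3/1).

15/2,1/2

step 1: merge (I,K) at d=1, Q=-38; branch lengths I→9/2, K→-7/2; new cluster IK
  updated: d(IK,O)=8, d(IK,Q)=10
step 2: merge (IK,O) at d=8, Q=-21; branch lengths IK→15/2, O→1/2; new cluster IKO
  updated: d(IKO,Q)=5/2
step 3: merge (IKO,Q) at d=5/2; branch lengths IKO→5/4, Q→5/4; new cluster IKOQ
final tree: (((I:9/2,K:-7/2):15/2,O:1/2):5/4,Q:5/4)
total length: 23/2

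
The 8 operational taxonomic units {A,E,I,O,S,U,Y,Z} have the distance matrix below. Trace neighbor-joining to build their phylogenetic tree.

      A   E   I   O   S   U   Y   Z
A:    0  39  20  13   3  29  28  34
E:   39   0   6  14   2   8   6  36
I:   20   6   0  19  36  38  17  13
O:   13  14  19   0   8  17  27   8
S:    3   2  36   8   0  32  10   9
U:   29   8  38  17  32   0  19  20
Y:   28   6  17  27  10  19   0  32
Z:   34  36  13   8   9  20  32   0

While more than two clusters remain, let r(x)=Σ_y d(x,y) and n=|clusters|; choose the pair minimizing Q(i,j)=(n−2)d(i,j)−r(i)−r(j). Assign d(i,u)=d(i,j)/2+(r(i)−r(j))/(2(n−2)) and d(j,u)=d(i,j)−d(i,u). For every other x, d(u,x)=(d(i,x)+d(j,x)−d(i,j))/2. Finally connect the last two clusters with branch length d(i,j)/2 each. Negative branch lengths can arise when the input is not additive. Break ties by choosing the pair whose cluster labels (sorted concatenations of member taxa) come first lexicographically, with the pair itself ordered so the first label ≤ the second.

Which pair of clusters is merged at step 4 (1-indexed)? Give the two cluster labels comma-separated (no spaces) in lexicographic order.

AOS,IZ

iteration 1: select A,S (d=3, Q=-248); attach at lengths (7, -4); label the merged cluster AS
  updated: d(AS,E)=19, d(AS,I)=53/2, d(AS,O)=9, d(AS,U)=29, d(AS,Y)=35/2, d(AS,Z)=20
iteration 2: select I,Z (d=13, Q=-367/2); attach at lengths (111/20, 149/20); label the merged cluster IZ
  updated: d(AS,IZ)=67/4, d(E,IZ)=29/2, d(IZ,O)=7, d(IZ,U)=45/2, d(IZ,Y)=18
iteration 3: select AS,O (d=9, Q=-517/4); attach at lengths (213/32, 75/32); label the merged cluster AOS
  updated: d(AOS,E)=12, d(AOS,IZ)=59/8, d(AOS,U)=37/2, d(AOS,Y)=71/4
iteration 4: select AOS,IZ (d=59/8, Q=-767/8); attach at lengths (41/16, 77/16); label the merged cluster AIOSZ
  updated: d(AIOSZ,E)=153/16, d(AIOSZ,U)=269/16, d(AIOSZ,Y)=227/16
iteration 5: select AIOSZ,Y (d=227/16, Q=-411/8); attach at lengths (119/16, 27/4); label the merged cluster AIOSYZ
  updated: d(AIOSYZ,E)=11/16, d(AIOSYZ,U)=173/16
iteration 6: select AIOSYZ,E (d=11/16, Q=-39/2); attach at lengths (7/4, -17/16); label the merged cluster AEIOSYZ
  updated: d(AEIOSYZ,U)=145/16
iteration 7: select AEIOSYZ,U (d=145/16); attach at lengths (145/32, 145/32); label the merged cluster AEIOSUYZ
final tree: ((((((A:7,S:-4):213/32,O:75/32):41/16,(I:111/20,Z:149/20):77/16):119/16,Y:27/4):7/4,E:-17/16):145/32,U:145/32)
total length: 901/16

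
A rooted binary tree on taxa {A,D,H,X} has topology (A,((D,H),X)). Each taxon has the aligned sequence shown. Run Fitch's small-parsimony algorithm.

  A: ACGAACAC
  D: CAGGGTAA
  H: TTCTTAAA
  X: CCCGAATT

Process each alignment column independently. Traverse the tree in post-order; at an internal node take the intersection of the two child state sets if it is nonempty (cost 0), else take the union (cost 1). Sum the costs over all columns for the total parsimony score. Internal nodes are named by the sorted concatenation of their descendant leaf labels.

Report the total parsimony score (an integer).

15

[col 0] DH: children D:{C}, H:{T} ∪→ {C,T}; cost 1
[col 0] DHX: children DH:{C,T}, X:{C} ∩→ {C}; cost 0
[col 0] ADHX: children A:{A}, DHX:{C} ∪→ {A,C}; cost 1
[col 1] DH: children D:{A}, H:{T} ∪→ {A,T}; cost 1
[col 1] DHX: children DH:{A,T}, X:{C} ∪→ {A,C,T}; cost 1
[col 1] ADHX: children A:{C}, DHX:{A,C,T} ∩→ {C}; cost 0
[col 2] DH: children D:{G}, H:{C} ∪→ {C,G}; cost 1
[col 2] DHX: children DH:{C,G}, X:{C} ∩→ {C}; cost 0
[col 2] ADHX: children A:{G}, DHX:{C} ∪→ {C,G}; cost 1
[col 3] DH: children D:{G}, H:{T} ∪→ {G,T}; cost 1
[col 3] DHX: children DH:{G,T}, X:{G} ∩→ {G}; cost 0
[col 3] ADHX: children A:{A}, DHX:{G} ∪→ {A,G}; cost 1
[col 4] DH: children D:{G}, H:{T} ∪→ {G,T}; cost 1
[col 4] DHX: children DH:{G,T}, X:{A} ∪→ {A,G,T}; cost 1
[col 4] ADHX: children A:{A}, DHX:{A,G,T} ∩→ {A}; cost 0
[col 5] DH: children D:{T}, H:{A} ∪→ {A,T}; cost 1
[col 5] DHX: children DH:{A,T}, X:{A} ∩→ {A}; cost 0
[col 5] ADHX: children A:{C}, DHX:{A} ∪→ {A,C}; cost 1
[col 6] DH: children D:{A}, H:{A} ∩→ {A}; cost 0
[col 6] DHX: children DH:{A}, X:{T} ∪→ {A,T}; cost 1
[col 6] ADHX: children A:{A}, DHX:{A,T} ∩→ {A}; cost 0
[col 7] DH: children D:{A}, H:{A} ∩→ {A}; cost 0
[col 7] DHX: children DH:{A}, X:{T} ∪→ {A,T}; cost 1
[col 7] ADHX: children A:{C}, DHX:{A,T} ∪→ {A,C,T}; cost 1
per-site changes: [2, 2, 2, 2, 2, 2, 1, 2]; total = 15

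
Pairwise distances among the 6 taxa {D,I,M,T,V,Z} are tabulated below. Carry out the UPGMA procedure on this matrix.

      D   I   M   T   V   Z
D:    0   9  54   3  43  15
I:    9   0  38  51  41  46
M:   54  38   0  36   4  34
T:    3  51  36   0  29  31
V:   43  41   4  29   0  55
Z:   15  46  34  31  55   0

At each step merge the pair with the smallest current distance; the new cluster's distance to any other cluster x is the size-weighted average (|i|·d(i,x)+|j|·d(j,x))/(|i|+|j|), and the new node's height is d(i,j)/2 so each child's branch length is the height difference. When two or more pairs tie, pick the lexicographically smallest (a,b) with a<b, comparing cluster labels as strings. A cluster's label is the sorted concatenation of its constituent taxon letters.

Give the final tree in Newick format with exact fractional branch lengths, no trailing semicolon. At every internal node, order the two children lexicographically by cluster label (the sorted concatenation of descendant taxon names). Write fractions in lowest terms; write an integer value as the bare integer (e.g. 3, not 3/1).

((((D:3/2,T:3/2):10,Z:23/2):37/6,I:53/3):71/24,(M:2,V:2):149/8)

1. join D+T (d=3) ⇒ DT; edges |D|=3/2, |T|=3/2
  updated: d(DT,I)=30, d(DT,M)=45, d(DT,V)=36, d(DT,Z)=23
2. join M+V (d=4) ⇒ MV; edges |M|=2, |V|=2
  updated: d(DT,MV)=81/2, d(I,MV)=79/2, d(MV,Z)=89/2
3. join DT+Z (d=23) ⇒ DTZ; edges |DT|=10, |Z|=23/2
  updated: d(DTZ,I)=106/3, d(DTZ,MV)=251/6
4. join DTZ+I (d=106/3) ⇒ DITZ; edges |DTZ|=37/6, |I|=53/3
  updated: d(DITZ,MV)=165/4
5. join DITZ+MV (d=165/4) ⇒ DIMTVZ; edges |DITZ|=71/24, |MV|=149/8
final tree: ((((D:3/2,T:3/2):10,Z:23/2):37/6,I:53/3):71/24,(M:2,V:2):149/8)
total length: 887/12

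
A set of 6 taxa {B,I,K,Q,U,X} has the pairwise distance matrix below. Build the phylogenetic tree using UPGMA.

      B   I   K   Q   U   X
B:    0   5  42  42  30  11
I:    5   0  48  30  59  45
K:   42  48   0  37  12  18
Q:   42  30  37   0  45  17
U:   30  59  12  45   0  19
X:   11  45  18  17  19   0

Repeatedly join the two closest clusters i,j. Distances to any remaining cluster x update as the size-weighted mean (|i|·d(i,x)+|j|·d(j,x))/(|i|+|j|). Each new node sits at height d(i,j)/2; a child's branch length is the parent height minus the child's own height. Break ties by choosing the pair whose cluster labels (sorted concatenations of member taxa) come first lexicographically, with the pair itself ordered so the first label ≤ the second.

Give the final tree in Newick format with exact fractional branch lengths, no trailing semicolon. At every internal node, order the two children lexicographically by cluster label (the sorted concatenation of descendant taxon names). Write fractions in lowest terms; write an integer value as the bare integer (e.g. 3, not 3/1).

step 1: merge (B,I) at d=5; branch lengths B→5/2, I→5/2; new cluster BI
  updated: d(BI,K)=45, d(BI,Q)=36, d(BI,U)=89/2, d(BI,X)=28
step 2: merge (K,U) at d=12; branch lengths K→6, U→6; new cluster KU
  updated: d(BI,KU)=179/4, d(KU,Q)=41, d(KU,X)=37/2
step 3: merge (Q,X) at d=17; branch lengths Q→17/2, X→17/2; new cluster QX
  updated: d(BI,QX)=32, d(KU,QX)=119/4
step 4: merge (KU,QX) at d=119/4; branch lengths KU→71/8, QX→51/8; new cluster KQUX
  updated: d(BI,KQUX)=307/8
step 5: merge (BI,KQUX) at d=307/8; branch lengths BI→267/16, KQUX→69/16; new cluster BIKQUX
final tree: ((B:5/2,I:5/2):267/16,((K:6,U:6):71/8,(Q:17/2,X:17/2):51/8):69/16)
total length: 281/4

((B:5/2,I:5/2):267/16,((K:6,U:6):71/8,(Q:17/2,X:17/2):51/8):69/16)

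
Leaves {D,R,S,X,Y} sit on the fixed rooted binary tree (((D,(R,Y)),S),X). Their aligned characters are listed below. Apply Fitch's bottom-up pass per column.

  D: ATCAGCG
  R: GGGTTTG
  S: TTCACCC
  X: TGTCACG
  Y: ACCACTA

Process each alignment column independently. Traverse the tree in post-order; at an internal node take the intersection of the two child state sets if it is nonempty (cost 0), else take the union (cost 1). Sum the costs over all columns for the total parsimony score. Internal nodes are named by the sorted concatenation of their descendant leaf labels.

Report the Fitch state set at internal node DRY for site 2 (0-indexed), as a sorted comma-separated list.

C

[col 0] RY: children R:{G}, Y:{A} ∪→ {A,G}; cost 1
[col 0] DRY: children D:{A}, RY:{A,G} ∩→ {A}; cost 0
[col 0] DRSY: children DRY:{A}, S:{T} ∪→ {A,T}; cost 1
[col 0] DRSXY: children DRSY:{A,T}, X:{T} ∩→ {T}; cost 0
[col 1] RY: children R:{G}, Y:{C} ∪→ {C,G}; cost 1
[col 1] DRY: children D:{T}, RY:{C,G} ∪→ {C,G,T}; cost 1
[col 1] DRSY: children DRY:{C,G,T}, S:{T} ∩→ {T}; cost 0
[col 1] DRSXY: children DRSY:{T}, X:{G} ∪→ {G,T}; cost 1
[col 2] RY: children R:{G}, Y:{C} ∪→ {C,G}; cost 1
[col 2] DRY: children D:{C}, RY:{C,G} ∩→ {C}; cost 0
[col 2] DRSY: children DRY:{C}, S:{C} ∩→ {C}; cost 0
[col 2] DRSXY: children DRSY:{C}, X:{T} ∪→ {C,T}; cost 1
[col 3] RY: children R:{T}, Y:{A} ∪→ {A,T}; cost 1
[col 3] DRY: children D:{A}, RY:{A,T} ∩→ {A}; cost 0
[col 3] DRSY: children DRY:{A}, S:{A} ∩→ {A}; cost 0
[col 3] DRSXY: children DRSY:{A}, X:{C} ∪→ {A,C}; cost 1
[col 4] RY: children R:{T}, Y:{C} ∪→ {C,T}; cost 1
[col 4] DRY: children D:{G}, RY:{C,T} ∪→ {C,G,T}; cost 1
[col 4] DRSY: children DRY:{C,G,T}, S:{C} ∩→ {C}; cost 0
[col 4] DRSXY: children DRSY:{C}, X:{A} ∪→ {A,C}; cost 1
[col 5] RY: children R:{T}, Y:{T} ∩→ {T}; cost 0
[col 5] DRY: children D:{C}, RY:{T} ∪→ {C,T}; cost 1
[col 5] DRSY: children DRY:{C,T}, S:{C} ∩→ {C}; cost 0
[col 5] DRSXY: children DRSY:{C}, X:{C} ∩→ {C}; cost 0
[col 6] RY: children R:{G}, Y:{A} ∪→ {A,G}; cost 1
[col 6] DRY: children D:{G}, RY:{A,G} ∩→ {G}; cost 0
[col 6] DRSY: children DRY:{G}, S:{C} ∪→ {C,G}; cost 1
[col 6] DRSXY: children DRSY:{C,G}, X:{G} ∩→ {G}; cost 0
per-site changes: [2, 3, 2, 2, 3, 1, 2]; total = 15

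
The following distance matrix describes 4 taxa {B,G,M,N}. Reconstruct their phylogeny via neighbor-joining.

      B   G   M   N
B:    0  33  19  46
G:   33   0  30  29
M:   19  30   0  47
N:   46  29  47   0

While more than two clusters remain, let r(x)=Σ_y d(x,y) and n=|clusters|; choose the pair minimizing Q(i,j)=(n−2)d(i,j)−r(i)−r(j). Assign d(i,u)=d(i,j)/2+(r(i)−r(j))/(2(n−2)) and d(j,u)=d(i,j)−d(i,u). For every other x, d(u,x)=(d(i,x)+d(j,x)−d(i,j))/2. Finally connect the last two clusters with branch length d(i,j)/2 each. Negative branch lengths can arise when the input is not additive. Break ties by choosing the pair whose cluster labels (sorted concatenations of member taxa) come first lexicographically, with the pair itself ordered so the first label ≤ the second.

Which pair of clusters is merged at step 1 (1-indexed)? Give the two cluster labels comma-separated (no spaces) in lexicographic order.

1. join B+M (d=19, Q=-156) ⇒ BM; edges |B|=10, |M|=9
  updated: d(BM,G)=22, d(BM,N)=37
2. join BM+G (d=22, Q=-88) ⇒ BGM; edges |BM|=15, |G|=7
  updated: d(BGM,N)=22
3. join BGM+N (d=22) ⇒ BGMN; edges |BGM|=11, |N|=11
final tree: (((B:10,M:9):15,G:7):11,N:11)
total length: 63

B,M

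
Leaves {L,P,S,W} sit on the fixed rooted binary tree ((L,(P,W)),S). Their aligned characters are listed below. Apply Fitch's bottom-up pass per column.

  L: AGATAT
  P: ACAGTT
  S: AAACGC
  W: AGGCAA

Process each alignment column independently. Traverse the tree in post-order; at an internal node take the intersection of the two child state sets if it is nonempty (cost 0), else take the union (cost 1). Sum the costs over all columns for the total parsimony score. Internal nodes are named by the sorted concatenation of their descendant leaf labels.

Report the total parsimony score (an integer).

[col 0] PW: children P:{A}, W:{A} ∩→ {A}; cost 0
[col 0] LPW: children L:{A}, PW:{A} ∩→ {A}; cost 0
[col 0] LPSW: children LPW:{A}, S:{A} ∩→ {A}; cost 0
[col 1] PW: children P:{C}, W:{G} ∪→ {C,G}; cost 1
[col 1] LPW: children L:{G}, PW:{C,G} ∩→ {G}; cost 0
[col 1] LPSW: children LPW:{G}, S:{A} ∪→ {A,G}; cost 1
[col 2] PW: children P:{A}, W:{G} ∪→ {A,G}; cost 1
[col 2] LPW: children L:{A}, PW:{A,G} ∩→ {A}; cost 0
[col 2] LPSW: children LPW:{A}, S:{A} ∩→ {A}; cost 0
[col 3] PW: children P:{G}, W:{C} ∪→ {C,G}; cost 1
[col 3] LPW: children L:{T}, PW:{C,G} ∪→ {C,G,T}; cost 1
[col 3] LPSW: children LPW:{C,G,T}, S:{C} ∩→ {C}; cost 0
[col 4] PW: children P:{T}, W:{A} ∪→ {A,T}; cost 1
[col 4] LPW: children L:{A}, PW:{A,T} ∩→ {A}; cost 0
[col 4] LPSW: children LPW:{A}, S:{G} ∪→ {A,G}; cost 1
[col 5] PW: children P:{T}, W:{A} ∪→ {A,T}; cost 1
[col 5] LPW: children L:{T}, PW:{A,T} ∩→ {T}; cost 0
[col 5] LPSW: children LPW:{T}, S:{C} ∪→ {C,T}; cost 1
per-site changes: [0, 2, 1, 2, 2, 2]; total = 9

9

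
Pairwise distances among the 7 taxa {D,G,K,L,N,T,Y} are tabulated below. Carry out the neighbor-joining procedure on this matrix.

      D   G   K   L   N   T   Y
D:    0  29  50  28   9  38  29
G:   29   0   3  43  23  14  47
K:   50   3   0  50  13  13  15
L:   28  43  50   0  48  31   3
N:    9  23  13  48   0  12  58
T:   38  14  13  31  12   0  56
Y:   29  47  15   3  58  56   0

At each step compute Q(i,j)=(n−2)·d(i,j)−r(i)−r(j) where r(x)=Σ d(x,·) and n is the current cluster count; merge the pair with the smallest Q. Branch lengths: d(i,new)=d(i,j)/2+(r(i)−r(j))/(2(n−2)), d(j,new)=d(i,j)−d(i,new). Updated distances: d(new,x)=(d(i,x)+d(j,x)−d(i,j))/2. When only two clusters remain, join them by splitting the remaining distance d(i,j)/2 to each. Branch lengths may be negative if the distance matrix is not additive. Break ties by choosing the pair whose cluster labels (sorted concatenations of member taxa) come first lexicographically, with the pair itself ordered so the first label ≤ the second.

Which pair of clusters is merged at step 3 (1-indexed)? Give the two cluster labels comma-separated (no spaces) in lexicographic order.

G,K

step 1: merge (L,Y) at d=3, Q=-396; branch lengths L→1, Y→2; new cluster LY
  updated: d(D,LY)=27, d(G,LY)=87/2, d(K,LY)=31, d(LY,N)=103/2, d(LY,T)=42
step 2: merge (D,LY) at d=27, Q=-240; branch lengths D→33/4, LY→75/4; new cluster DLY
  updated: d(DLY,G)=91/4, d(DLY,K)=27, d(DLY,N)=67/4, d(DLY,T)=53/2
step 3: merge (G,K) at d=3, Q=-439/4; branch lengths G→21/8, K→3/8; new cluster GK
  updated: d(DLY,GK)=187/8, d(GK,N)=33/2, d(GK,T)=12
step 4: merge (DLY,N) at d=67/4, Q=-627/8; branch lengths DLY→439/32, N→97/32; new cluster DLNY
  updated: d(DLNY,GK)=185/16, d(DLNY,T)=87/8
step 5: merge (DLNY,GK) at d=185/16, Q=-551/16; branch lengths DLNY→167/32, GK→203/32; new cluster DGKLNY
  updated: d(DGKLNY,T)=181/32
step 6: merge (DGKLNY,T) at d=181/32; branch lengths DGKLNY→181/64, T→181/64; new cluster DGKLNTY
final tree: ((((D:33/4,(L:1,Y:2):75/4):439/32,N:97/32):167/32,(G:21/8,K:3/8):203/32):181/64,T:181/64)
total length: 2143/32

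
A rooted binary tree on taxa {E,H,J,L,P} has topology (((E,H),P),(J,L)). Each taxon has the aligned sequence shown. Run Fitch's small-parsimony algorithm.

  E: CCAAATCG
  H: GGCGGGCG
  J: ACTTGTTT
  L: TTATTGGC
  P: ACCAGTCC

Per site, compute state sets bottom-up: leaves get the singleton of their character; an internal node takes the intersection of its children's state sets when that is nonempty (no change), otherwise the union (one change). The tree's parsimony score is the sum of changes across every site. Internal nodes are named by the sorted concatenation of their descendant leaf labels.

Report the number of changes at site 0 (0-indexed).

site 0, node EH: E={C} ∪ H={G} → {C,G} (+1)
site 0, node EHP: EH={C,G} ∪ P={A} → {A,C,G} (+1)
site 0, node JL: J={A} ∪ L={T} → {A,T} (+1)
site 0, node EHJLP: EHP={A,C,G} ∩ JL={A,T} → {A} (+0)
site 1, node EH: E={C} ∪ H={G} → {C,G} (+1)
site 1, node EHP: EH={C,G} ∩ P={C} → {C} (+0)
site 1, node JL: J={C} ∪ L={T} → {C,T} (+1)
site 1, node EHJLP: EHP={C} ∩ JL={C,T} → {C} (+0)
site 2, node EH: E={A} ∪ H={C} → {A,C} (+1)
site 2, node EHP: EH={A,C} ∩ P={C} → {C} (+0)
site 2, node JL: J={T} ∪ L={A} → {A,T} (+1)
site 2, node EHJLP: EHP={C} ∪ JL={A,T} → {A,C,T} (+1)
site 3, node EH: E={A} ∪ H={G} → {A,G} (+1)
site 3, node EHP: EH={A,G} ∩ P={A} → {A} (+0)
site 3, node JL: J={T} ∩ L={T} → {T} (+0)
site 3, node EHJLP: EHP={A} ∪ JL={T} → {A,T} (+1)
site 4, node EH: E={A} ∪ H={G} → {A,G} (+1)
site 4, node EHP: EH={A,G} ∩ P={G} → {G} (+0)
site 4, node JL: J={G} ∪ L={T} → {G,T} (+1)
site 4, node EHJLP: EHP={G} ∩ JL={G,T} → {G} (+0)
site 5, node EH: E={T} ∪ H={G} → {G,T} (+1)
site 5, node EHP: EH={G,T} ∩ P={T} → {T} (+0)
site 5, node JL: J={T} ∪ L={G} → {G,T} (+1)
site 5, node EHJLP: EHP={T} ∩ JL={G,T} → {T} (+0)
site 6, node EH: E={C} ∩ H={C} → {C} (+0)
site 6, node EHP: EH={C} ∩ P={C} → {C} (+0)
site 6, node JL: J={T} ∪ L={G} → {G,T} (+1)
site 6, node EHJLP: EHP={C} ∪ JL={G,T} → {C,G,T} (+1)
site 7, node EH: E={G} ∩ H={G} → {G} (+0)
site 7, node EHP: EH={G} ∪ P={C} → {C,G} (+1)
site 7, node JL: J={T} ∪ L={C} → {C,T} (+1)
site 7, node EHJLP: EHP={C,G} ∩ JL={C,T} → {C} (+0)
per-site changes: [3, 2, 3, 2, 2, 2, 2, 2]; total = 18

3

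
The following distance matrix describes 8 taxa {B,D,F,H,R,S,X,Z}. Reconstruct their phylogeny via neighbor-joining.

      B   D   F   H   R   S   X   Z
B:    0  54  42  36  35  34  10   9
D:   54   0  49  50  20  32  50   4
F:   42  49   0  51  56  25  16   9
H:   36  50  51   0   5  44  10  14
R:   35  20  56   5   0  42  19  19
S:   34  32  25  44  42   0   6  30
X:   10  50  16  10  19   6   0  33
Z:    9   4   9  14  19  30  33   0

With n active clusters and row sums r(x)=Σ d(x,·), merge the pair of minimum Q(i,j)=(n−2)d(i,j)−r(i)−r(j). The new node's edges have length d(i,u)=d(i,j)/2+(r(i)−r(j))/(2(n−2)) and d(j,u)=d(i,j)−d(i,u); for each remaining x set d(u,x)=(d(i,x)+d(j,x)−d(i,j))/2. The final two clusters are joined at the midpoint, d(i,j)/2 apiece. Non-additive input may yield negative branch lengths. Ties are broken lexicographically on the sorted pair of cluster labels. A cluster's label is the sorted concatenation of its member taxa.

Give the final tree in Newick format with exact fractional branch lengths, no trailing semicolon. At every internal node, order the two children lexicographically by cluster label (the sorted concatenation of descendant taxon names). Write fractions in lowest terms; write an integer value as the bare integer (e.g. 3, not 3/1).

iteration 1: select H,R (d=5, Q=-376); attach at lengths (11/3, 4/3); label the merged cluster HR
  updated: d(B,HR)=33, d(D,HR)=65/2, d(F,HR)=51, d(HR,S)=81/2, d(HR,X)=12, d(HR,Z)=14
iteration 2: select D,Z (d=4, Q=-601/2); attach at lengths (57/4, -41/4); label the merged cluster DZ
  updated: d(B,DZ)=59/2, d(DZ,F)=27, d(DZ,HR)=85/4, d(DZ,S)=29, d(DZ,X)=79/2
iteration 3: select DZ,HR (d=85/4, Q=-219); attach at lengths (147/16, 193/16); label the merged cluster DHRZ
  updated: d(B,DHRZ)=165/8, d(DHRZ,F)=227/8, d(DHRZ,S)=193/8, d(DHRZ,X)=121/8
iteration 4: select B,DHRZ (d=165/8, Q=-133); attach at lengths (107/8, 29/4); label the merged cluster BDHRZ
  updated: d(BDHRZ,F)=199/8, d(BDHRZ,S)=75/4, d(BDHRZ,X)=9/4
iteration 5: select BDHRZ,X (d=9/4, Q=-525/8); attach at lengths (209/32, -137/32); label the merged cluster BDHRXZ
  updated: d(BDHRXZ,F)=309/16, d(BDHRXZ,S)=45/4
iteration 6: select BDHRXZ,F (d=309/16, Q=-889/16); attach at lengths (89/32, 529/32); label the merged cluster BDFHRXZ
  updated: d(BDFHRXZ,S)=271/32
iteration 7: select BDFHRXZ,S (d=271/32); attach at lengths (271/64, 271/64); label the merged cluster BDFHRSXZ
final tree: ((((B:107/8,((D:57/4,Z:-41/4):147/16,(H:11/3,R:4/3):193/16):29/4):209/32,X:-137/32):89/32,F:529/32):271/64,S:271/64)
total length: 2589/32

((((B:107/8,((D:57/4,Z:-41/4):147/16,(H:11/3,R:4/3):193/16):29/4):209/32,X:-137/32):89/32,F:529/32):271/64,S:271/64)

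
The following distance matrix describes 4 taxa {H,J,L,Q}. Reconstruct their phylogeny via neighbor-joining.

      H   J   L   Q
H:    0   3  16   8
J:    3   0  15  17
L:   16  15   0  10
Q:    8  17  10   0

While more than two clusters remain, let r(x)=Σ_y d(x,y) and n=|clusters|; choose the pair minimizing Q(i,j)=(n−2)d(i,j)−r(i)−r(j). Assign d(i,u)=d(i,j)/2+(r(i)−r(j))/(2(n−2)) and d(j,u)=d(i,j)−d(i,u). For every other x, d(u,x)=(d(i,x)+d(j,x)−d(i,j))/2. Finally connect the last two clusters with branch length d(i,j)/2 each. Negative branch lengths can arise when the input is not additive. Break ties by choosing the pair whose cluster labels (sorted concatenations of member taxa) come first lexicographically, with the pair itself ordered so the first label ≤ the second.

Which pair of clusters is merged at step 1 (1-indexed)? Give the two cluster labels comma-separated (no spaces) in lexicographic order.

H,J

step 1: merge (H,J) at d=3, Q=-56; branch lengths H→-1/2, J→7/2; new cluster HJ
  updated: d(HJ,L)=14, d(HJ,Q)=11
step 2: merge (HJ,L) at d=14, Q=-35; branch lengths HJ→15/2, L→13/2; new cluster HJL
  updated: d(HJL,Q)=7/2
step 3: merge (HJL,Q) at d=7/2; branch lengths HJL→7/4, Q→7/4; new cluster HJLQ
final tree: (((H:-1/2,J:7/2):15/2,L:13/2):7/4,Q:7/4)
total length: 41/2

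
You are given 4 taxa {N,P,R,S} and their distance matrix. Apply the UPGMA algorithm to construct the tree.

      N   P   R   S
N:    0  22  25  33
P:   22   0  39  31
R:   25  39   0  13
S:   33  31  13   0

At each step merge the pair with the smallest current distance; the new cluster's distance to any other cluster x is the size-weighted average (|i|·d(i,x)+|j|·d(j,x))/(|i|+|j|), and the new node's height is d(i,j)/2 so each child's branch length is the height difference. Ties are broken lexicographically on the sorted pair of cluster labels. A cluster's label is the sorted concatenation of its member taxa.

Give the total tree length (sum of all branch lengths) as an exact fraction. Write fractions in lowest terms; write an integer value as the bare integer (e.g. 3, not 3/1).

99/2

1. join R+S (d=13) ⇒ RS; edges |R|=13/2, |S|=13/2
  updated: d(N,RS)=29, d(P,RS)=35
2. join N+P (d=22) ⇒ NP; edges |N|=11, |P|=11
  updated: d(NP,RS)=32
3. join NP+RS (d=32) ⇒ NPRS; edges |NP|=5, |RS|=19/2
final tree: ((N:11,P:11):5,(R:13/2,S:13/2):19/2)
total length: 99/2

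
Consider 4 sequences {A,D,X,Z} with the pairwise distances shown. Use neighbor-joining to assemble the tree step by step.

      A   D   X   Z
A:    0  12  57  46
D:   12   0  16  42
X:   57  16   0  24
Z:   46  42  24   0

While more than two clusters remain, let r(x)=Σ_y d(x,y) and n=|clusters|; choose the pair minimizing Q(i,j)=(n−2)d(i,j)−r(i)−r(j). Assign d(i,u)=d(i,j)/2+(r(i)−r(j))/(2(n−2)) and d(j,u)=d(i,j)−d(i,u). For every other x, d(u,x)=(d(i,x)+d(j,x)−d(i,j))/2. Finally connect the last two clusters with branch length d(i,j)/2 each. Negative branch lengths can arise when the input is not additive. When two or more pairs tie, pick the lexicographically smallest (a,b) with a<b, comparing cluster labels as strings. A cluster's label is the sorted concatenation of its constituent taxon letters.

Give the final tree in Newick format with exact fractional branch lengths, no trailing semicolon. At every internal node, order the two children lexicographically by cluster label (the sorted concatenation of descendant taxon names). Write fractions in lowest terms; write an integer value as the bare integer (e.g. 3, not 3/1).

(((A:69/4,D:-21/4):89/4,X:33/4):63/8,Z:63/8)

step 1: merge (A,D) at d=12, Q=-161; branch lengths A→69/4, D→-21/4; new cluster AD
  updated: d(AD,X)=61/2, d(AD,Z)=38
step 2: merge (AD,X) at d=61/2, Q=-185/2; branch lengths AD→89/4, X→33/4; new cluster ADX
  updated: d(ADX,Z)=63/4
step 3: merge (ADX,Z) at d=63/4; branch lengths ADX→63/8, Z→63/8; new cluster ADXZ
final tree: (((A:69/4,D:-21/4):89/4,X:33/4):63/8,Z:63/8)
total length: 233/4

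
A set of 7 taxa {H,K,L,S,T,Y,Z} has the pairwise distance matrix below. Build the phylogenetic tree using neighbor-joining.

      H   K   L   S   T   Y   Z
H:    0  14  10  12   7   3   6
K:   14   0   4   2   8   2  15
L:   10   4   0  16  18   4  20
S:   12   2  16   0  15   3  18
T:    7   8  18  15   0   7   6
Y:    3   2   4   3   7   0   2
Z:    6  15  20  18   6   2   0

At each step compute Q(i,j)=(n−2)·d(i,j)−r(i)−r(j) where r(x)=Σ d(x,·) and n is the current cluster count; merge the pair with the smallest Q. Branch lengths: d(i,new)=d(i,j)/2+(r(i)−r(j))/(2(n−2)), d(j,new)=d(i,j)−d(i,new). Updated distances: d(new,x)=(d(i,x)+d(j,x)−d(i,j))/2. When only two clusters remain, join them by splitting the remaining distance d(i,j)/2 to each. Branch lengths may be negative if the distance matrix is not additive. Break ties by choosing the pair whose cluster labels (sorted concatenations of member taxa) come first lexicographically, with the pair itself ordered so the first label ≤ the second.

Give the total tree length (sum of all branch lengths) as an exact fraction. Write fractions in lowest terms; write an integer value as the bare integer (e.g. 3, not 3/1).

step 1: merge (K,S) at d=2, Q=-101; branch lengths K→-11/10, S→31/10; new cluster KS
  updated: d(H,KS)=12, d(KS,L)=9, d(KS,T)=21/2, d(KS,Y)=3/2, d(KS,Z)=31/2
step 2: merge (T,Z) at d=6, Q=-74; branch lengths T→23/8, Z→25/8; new cluster TZ
  updated: d(H,TZ)=7/2, d(KS,TZ)=10, d(L,TZ)=16, d(TZ,Y)=3/2
step 3: merge (H,TZ) at d=7/2, Q=-49; branch lengths H→4/3, TZ→13/6; new cluster HTZ
  updated: d(HTZ,KS)=37/4, d(HTZ,L)=45/4, d(HTZ,Y)=1/2
step 4: merge (HTZ,Y) at d=1/2, Q=-26; branch lengths HTZ→4, Y→-7/2; new cluster HTYZ
  updated: d(HTYZ,KS)=41/8, d(HTYZ,L)=59/8
step 5: merge (HTYZ,KS) at d=41/8, Q=-43/2; branch lengths HTYZ→7/4, KS→27/8; new cluster HKSTYZ
  updated: d(HKSTYZ,L)=45/8
step 6: merge (HKSTYZ,L) at d=45/8; branch lengths HKSTYZ→45/16, L→45/16; new cluster HKLSTYZ
final tree: ((((H:4/3,(T:23/8,Z:25/8):13/6):4,Y:-7/2):7/4,(K:-11/10,S:31/10):27/8):45/16,L:45/16)
total length: 91/4

91/4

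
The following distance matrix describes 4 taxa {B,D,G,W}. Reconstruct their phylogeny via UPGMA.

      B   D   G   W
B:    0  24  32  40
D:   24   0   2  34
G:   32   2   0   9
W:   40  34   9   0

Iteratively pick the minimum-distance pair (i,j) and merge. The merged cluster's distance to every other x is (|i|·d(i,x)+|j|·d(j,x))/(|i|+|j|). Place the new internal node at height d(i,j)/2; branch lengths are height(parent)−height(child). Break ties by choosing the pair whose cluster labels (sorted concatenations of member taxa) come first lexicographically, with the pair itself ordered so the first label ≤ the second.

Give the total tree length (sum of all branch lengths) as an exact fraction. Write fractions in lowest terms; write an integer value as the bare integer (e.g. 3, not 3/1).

175/4

step 1: merge (D,G) at d=2; branch lengths D→1, G→1; new cluster DG
  updated: d(B,DG)=28, d(DG,W)=43/2
step 2: merge (DG,W) at d=43/2; branch lengths DG→39/4, W→43/4; new cluster DGW
  updated: d(B,DGW)=32
step 3: merge (B,DGW) at d=32; branch lengths B→16, DGW→21/4; new cluster BDGW
final tree: (B:16,((D:1,G:1):39/4,W:43/4):21/4)
total length: 175/4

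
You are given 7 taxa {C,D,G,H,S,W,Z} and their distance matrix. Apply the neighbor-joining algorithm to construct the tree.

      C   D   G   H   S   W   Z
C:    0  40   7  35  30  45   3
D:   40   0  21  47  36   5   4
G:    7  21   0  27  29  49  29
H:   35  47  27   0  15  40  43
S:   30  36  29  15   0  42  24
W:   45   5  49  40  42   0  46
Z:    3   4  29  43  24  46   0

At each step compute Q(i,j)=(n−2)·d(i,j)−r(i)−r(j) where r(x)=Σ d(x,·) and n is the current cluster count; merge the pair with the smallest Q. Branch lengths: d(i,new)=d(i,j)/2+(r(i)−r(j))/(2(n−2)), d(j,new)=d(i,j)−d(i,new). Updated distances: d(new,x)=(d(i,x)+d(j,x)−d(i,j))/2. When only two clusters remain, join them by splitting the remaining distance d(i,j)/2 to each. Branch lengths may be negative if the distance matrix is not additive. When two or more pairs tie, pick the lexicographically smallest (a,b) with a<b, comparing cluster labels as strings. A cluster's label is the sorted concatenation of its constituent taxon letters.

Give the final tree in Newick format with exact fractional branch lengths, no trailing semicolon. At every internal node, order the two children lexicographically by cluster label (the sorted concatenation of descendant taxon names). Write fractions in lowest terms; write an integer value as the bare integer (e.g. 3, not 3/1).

((((C:7/12,Z:29/12):135/16,G:129/16):45/16,(D:-49/10,W:99/10):321/16):179/32,(H:173/16,S:67/16):179/32)

iteration 1: select D,W (d=5, Q=-355); attach at lengths (-49/10, 99/10); label the merged cluster DW
  updated: d(C,DW)=40, d(DW,G)=65/2, d(DW,H)=41, d(DW,S)=73/2, d(DW,Z)=45/2
iteration 2: select H,S (d=15, Q=-471/2); attach at lengths (173/16, 67/16); label the merged cluster HS
  updated: d(C,HS)=25, d(DW,HS)=125/4, d(G,HS)=41/2, d(HS,Z)=26
iteration 3: select C,Z (d=3, Q=-293/2); attach at lengths (7/12, 29/12); label the merged cluster CZ
  updated: d(CZ,DW)=119/4, d(CZ,G)=33/2, d(CZ,HS)=24
iteration 4: select CZ,G (d=33/2, Q=-427/4); attach at lengths (135/16, 129/16); label the merged cluster CGZ
  updated: d(CGZ,DW)=183/8, d(CGZ,HS)=14
iteration 5: select CGZ,DW (d=183/8, Q=-545/8); attach at lengths (45/16, 321/16); label the merged cluster CDGWZ
  updated: d(CDGWZ,HS)=179/16
iteration 6: select CDGWZ,HS (d=179/16); attach at lengths (179/32, 179/32); label the merged cluster CDGHSWZ
final tree: ((((C:7/12,Z:29/12):135/16,G:129/16):45/16,(D:-49/10,W:99/10):321/16):179/32,(H:173/16,S:67/16):179/32)
total length: 1177/16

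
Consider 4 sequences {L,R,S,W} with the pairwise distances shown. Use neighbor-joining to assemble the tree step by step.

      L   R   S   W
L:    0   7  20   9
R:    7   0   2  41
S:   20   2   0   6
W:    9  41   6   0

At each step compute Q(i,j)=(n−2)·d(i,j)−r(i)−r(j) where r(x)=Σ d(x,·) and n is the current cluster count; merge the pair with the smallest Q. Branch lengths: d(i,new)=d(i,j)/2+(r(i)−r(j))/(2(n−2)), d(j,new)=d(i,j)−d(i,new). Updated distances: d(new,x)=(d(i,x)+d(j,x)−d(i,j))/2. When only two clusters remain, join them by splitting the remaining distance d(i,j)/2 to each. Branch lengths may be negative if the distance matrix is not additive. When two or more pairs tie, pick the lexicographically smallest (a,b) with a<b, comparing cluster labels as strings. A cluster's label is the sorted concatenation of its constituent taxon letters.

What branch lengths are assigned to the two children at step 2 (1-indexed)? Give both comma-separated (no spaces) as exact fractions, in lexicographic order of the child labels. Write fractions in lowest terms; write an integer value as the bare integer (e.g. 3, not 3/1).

iteration 1: select L,W (d=9, Q=-74); attach at lengths (-1/2, 19/2); label the merged cluster LW
  updated: d(LW,R)=39/2, d(LW,S)=17/2
iteration 2: select LW,R (d=39/2, Q=-30); attach at lengths (13, 13/2); label the merged cluster LRW
  updated: d(LRW,S)=-9/2
iteration 3: select LRW,S (d=-9/2); attach at lengths (-9/4, -9/4); label the merged cluster LRSW
final tree: (((L:-1/2,W:19/2):13,R:13/2):-9/4,S:-9/4)
total length: 24

13,13/2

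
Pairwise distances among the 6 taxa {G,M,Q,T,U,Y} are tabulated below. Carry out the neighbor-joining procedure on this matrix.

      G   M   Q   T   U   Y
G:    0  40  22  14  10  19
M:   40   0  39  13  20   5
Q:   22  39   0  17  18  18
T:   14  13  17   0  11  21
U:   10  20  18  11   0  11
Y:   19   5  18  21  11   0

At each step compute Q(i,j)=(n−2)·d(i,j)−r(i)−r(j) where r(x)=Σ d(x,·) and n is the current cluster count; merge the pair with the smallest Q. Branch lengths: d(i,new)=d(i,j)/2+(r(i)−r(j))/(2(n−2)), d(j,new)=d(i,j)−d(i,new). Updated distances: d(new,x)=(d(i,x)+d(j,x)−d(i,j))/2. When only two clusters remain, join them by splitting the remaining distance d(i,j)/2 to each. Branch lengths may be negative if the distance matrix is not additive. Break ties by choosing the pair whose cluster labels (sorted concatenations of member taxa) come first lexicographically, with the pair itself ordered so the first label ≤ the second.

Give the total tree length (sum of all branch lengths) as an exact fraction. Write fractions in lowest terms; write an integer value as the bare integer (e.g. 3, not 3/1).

369/8

iteration 1: select M,Y (d=5, Q=-171); attach at lengths (63/8, -23/8); label the merged cluster MY
  updated: d(G,MY)=27, d(MY,Q)=26, d(MY,T)=29/2, d(MY,U)=13
iteration 2: select G,U (d=10, Q=-95); attach at lengths (17/2, 3/2); label the merged cluster GU
  updated: d(GU,MY)=15, d(GU,Q)=15, d(GU,T)=15/2
iteration 3: select GU,Q (d=15, Q=-131/2); attach at lengths (19/8, 101/8); label the merged cluster GQU
  updated: d(GQU,MY)=13, d(GQU,T)=19/4
iteration 4: select GQU,MY (d=13, Q=-129/4); attach at lengths (13/8, 91/8); label the merged cluster GMQUY
  updated: d(GMQUY,T)=25/8
iteration 5: select GMQUY,T (d=25/8); attach at lengths (25/16, 25/16); label the merged cluster GMQTUY
final tree: ((((G:17/2,U:3/2):19/8,Q:101/8):13/8,(M:63/8,Y:-23/8):91/8):25/16,T:25/16)
total length: 369/8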